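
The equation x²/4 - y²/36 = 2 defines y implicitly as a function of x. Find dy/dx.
Apply d/dx to both sides, remembering that y depends on x. Each occurrence of y therefore brings in a y' = dy/dx via the chain rule.

With F(x, y) equal to the left-hand side minus the right, differentiate F term by term:
  d/dx[x^2/4] = x/2
  d/dx[-y^2/36] = -y·y'/18
  d/dx[-2] = 0
Adding these up, d/dx[F] = 0 becomes
  (x/2) + (-y/18)·y' = 0,
so isolating y',
  dy/dx = -(x/2)/(-y/18) = 9x/y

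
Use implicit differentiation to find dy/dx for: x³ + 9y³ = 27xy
Apply d/dx to both sides, remembering that y depends on x. Each occurrence of y therefore brings in a y' = dy/dx via the chain rule.

With F(x, y) equal to the left-hand side minus the right, differentiate F term by term:
  d/dx[x^3] = 3x^2
  d/dx[-27xy] = -27x·y' - 27y
  d/dx[9y^3] = 27y^2·y'
Adding these up, d/dx[F] = 0 becomes
  (3x^2 - 27y) + (-27x + 27y^2)·y' = 0,
so isolating y',
  dy/dx = -(3x^2 - 27y)/(-27x + 27y^2) = (x^2/9 - y)/(x - y^2)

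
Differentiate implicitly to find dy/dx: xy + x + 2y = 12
Differentiate both sides with respect to x, treating y as y(x). By the chain rule, any term containing y contributes a factor of y' = dy/dx when we differentiate it.

Move every term to one side and write the relation as F(x, y) = 0. Term by term,
  d/dx[xy] = x·y' + y
  d/dx[x] = 1
  d/dx[2y] = 2·y'
  d/dx[-12] = 0

The pieces without y' make up ∂F/∂x and the coefficient of y' is ∂F/∂y:
  ∂F/∂x = y + 1,
  ∂F/∂y = x + 2.

Since d/dx[F] = ∂F/∂x + (∂F/∂y)·y' = 0, solve for y':
  (∂F/∂y)·y' = -∂F/∂x
  dy/dx = -(∂F/∂x)/(∂F/∂y) = -(y + 1)/(x + 2) = (-y - 1)/(x + 2)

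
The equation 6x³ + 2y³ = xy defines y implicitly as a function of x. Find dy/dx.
Differentiate the relation implicitly: treat y = y(x) and apply the chain rule, so every y-derivative picks up a y' = dy/dx factor.

With everything moved to the left-hand side, differentiate term by term:
  d/dx[6x^3] = 18x^2
  d/dx[-xy] = -x·y' - y
  d/dx[2y^3] = 6y^2·y'

Separating the contributions that come from x directly and those that come through y:
  without y':      18x^2 - y
  multiplying y':  -x + 6y^2

so (18x^2 - y) + (-x + 6y^2)·y' = 0, and therefore
  dy/dx = -(18x^2 - y)/(-x + 6y^2) = (18x^2 - y)/(x - 6y^2)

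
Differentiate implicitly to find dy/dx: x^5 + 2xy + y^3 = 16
Apply d/dx to both sides, remembering that y depends on x. Each occurrence of y therefore brings in a y' = dy/dx via the chain rule.

With F(x, y) equal to the left-hand side minus the right, differentiate F term by term:
  d/dx[x^5] = 5x^4
  d/dx[2xy] = 2x·y' + 2y
  d/dx[y^3] = 3y^2·y'
  d/dx[-16] = 0
Adding these up, d/dx[F] = 0 becomes
  (5x^4 + 2y) + (2x + 3y^2)·y' = 0,
so isolating y',
  dy/dx = -(5x^4 + 2y)/(2x + 3y^2) = (-5x^4 - 2y)/(2x + 3y^2)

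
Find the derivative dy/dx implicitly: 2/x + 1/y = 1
Differentiate the relation implicitly: treat y = y(x) and apply the chain rule, so every y-derivative picks up a y' = dy/dx factor.

With everything moved to the left-hand side, differentiate term by term:
  d/dx[1/y] = -y'/y^2
  d/dx[2/x] = -2/x^2
  d/dx[-1] = 0

Separating the contributions that come from x directly and those that come through y:
  without y':      -2/x^2
  multiplying y':  -1/y^2

so (-2/x^2) + (-1/y^2)·y' = 0, and therefore
  dy/dx = -(-2/x^2)/(-1/y^2) = -2y^2/x^2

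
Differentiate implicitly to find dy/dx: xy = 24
Take d/dx of both sides. Since y is implicitly a function of x, the chain rule attaches a y' = dy/dx factor whenever we differentiate through y.

Set F(x, y) = (left side) − (right side), so the curve is F = 0. Differentiating each term of F:
  d/dx[xy] = x·y' + y
  d/dx[-24] = 0

Collecting, the y'-free part is the partial derivative in x and the y' coefficient is the partial derivative in y:
  ∂F/∂x = y
  ∂F/∂y = x

so d/dx[F(x, y(x))] = ∂F/∂x + (∂F/∂y)·y' = 0. Rearranging,
  dy/dx = -(∂F/∂x)/(∂F/∂y) = -(y)/(x) = -y/x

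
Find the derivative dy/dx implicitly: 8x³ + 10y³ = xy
Apply d/dx to both sides, remembering that y depends on x. Each occurrence of y therefore brings in a y' = dy/dx via the chain rule.

With F(x, y) equal to the left-hand side minus the right, differentiate F term by term:
  d/dx[8x^3] = 24x^2
  d/dx[-xy] = -x·y' - y
  d/dx[10y^3] = 30y^2·y'
Adding these up, d/dx[F] = 0 becomes
  (24x^2 - y) + (-x + 30y^2)·y' = 0,
so isolating y',
  dy/dx = -(24x^2 - y)/(-x + 30y^2) = (24x^2 - y)/(x - 30y^2)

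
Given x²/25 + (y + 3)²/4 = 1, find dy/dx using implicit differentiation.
Take d/dx of both sides. Since y is implicitly a function of x, the chain rule attaches a y' = dy/dx factor whenever we differentiate through y.

Set F(x, y) = (left side) − (right side), so the curve is F = 0. Differentiating each term of F:
  d/dx[x^2/25] = 2x/25
  d/dx[(y + 3)^2/4] = y'(y + 3)/2
  d/dx[-1] = 0

Collecting, the y'-free part is the partial derivative in x and the y' coefficient is the partial derivative in y:
  ∂F/∂x = 2x/25
  ∂F/∂y = y/2 + 3/2

so d/dx[F(x, y(x))] = ∂F/∂x + (∂F/∂y)·y' = 0. Rearranging,
  dy/dx = -(∂F/∂x)/(∂F/∂y) = -(2x/25)/(y/2 + 3/2)
        = -(2x/25)/((y + 3)/2) = -4x/(25y + 75)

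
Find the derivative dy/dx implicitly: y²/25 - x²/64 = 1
Differentiate both sides with respect to x, treating y as y(x). By the chain rule, any term containing y contributes a factor of y' = dy/dx when we differentiate it.

Move every term to one side and write the relation as F(x, y) = 0. Term by term,
  d/dx[-x^2/64] = -x/32
  d/dx[y^2/25] = 2y·y'/25
  d/dx[-1] = 0

The pieces without y' make up ∂F/∂x and the coefficient of y' is ∂F/∂y:
  ∂F/∂x = -x/32,
  ∂F/∂y = 2y/25.

Since d/dx[F] = ∂F/∂x + (∂F/∂y)·y' = 0, solve for y':
  (∂F/∂y)·y' = -∂F/∂x
  dy/dx = -(∂F/∂x)/(∂F/∂y) = -(-x/32)/(2y/25) = 25x/(64y)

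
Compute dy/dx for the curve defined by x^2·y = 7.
Differentiate the relation implicitly: treat y = y(x) and apply the chain rule, so every y-derivative picks up a y' = dy/dx factor.

With everything moved to the left-hand side, differentiate term by term:
  d/dx[x^2y] = x^2·y' + 2xy
  d/dx[-7] = 0

Separating the contributions that come from x directly and those that come through y:
  without y':      2xy
  multiplying y':  x^2

so (2xy) + (x^2)·y' = 0, and therefore
  dy/dx = -(2xy)/(x^2) = -2y/x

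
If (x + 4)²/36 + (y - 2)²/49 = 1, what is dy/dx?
Take d/dx of both sides. Since y is implicitly a function of x, the chain rule attaches a y' = dy/dx factor whenever we differentiate through y.

Set F(x, y) = (left side) − (right side), so the curve is F = 0. Differentiating each term of F:
  d/dx[(x + 4)^2/36] = x/18 + 2/9
  d/dx[(y - 2)^2/49] = 2·y'(y - 2)/49
  d/dx[-1] = 0

Collecting, the y'-free part is the partial derivative in x and the y' coefficient is the partial derivative in y:
  ∂F/∂x = x/18 + 2/9
  ∂F/∂y = 2y/49 - 4/49

so d/dx[F(x, y(x))] = ∂F/∂x + (∂F/∂y)·y' = 0. Rearranging,
  dy/dx = -(∂F/∂x)/(∂F/∂y) = -(x/18 + 2/9)/(2y/49 - 4/49)
        = -((x + 4)/18)/(2(y - 2)/49) = 49(-x - 4)/(36(y - 2))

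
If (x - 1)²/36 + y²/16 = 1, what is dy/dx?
Take d/dx of both sides. Since y is implicitly a function of x, the chain rule attaches a y' = dy/dx factor whenever we differentiate through y.

Set F(x, y) = (left side) − (right side), so the curve is F = 0. Differentiating each term of F:
  d/dx[y^2/16] = y·y'/8
  d/dx[(x - 1)^2/36] = x/18 - 1/18
  d/dx[-1] = 0

Collecting, the y'-free part is the partial derivative in x and the y' coefficient is the partial derivative in y:
  ∂F/∂x = x/18 - 1/18
  ∂F/∂y = y/8

so d/dx[F(x, y(x))] = ∂F/∂x + (∂F/∂y)·y' = 0. Rearranging,
  dy/dx = -(∂F/∂x)/(∂F/∂y) = -(x/18 - 1/18)/(y/8)
        = -((x - 1)/18)/(y/8) = 4(1 - x)/(9y)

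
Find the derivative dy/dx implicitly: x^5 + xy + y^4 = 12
Differentiate the relation implicitly: treat y = y(x) and apply the chain rule, so every y-derivative picks up a y' = dy/dx factor.

With everything moved to the left-hand side, differentiate term by term:
  d/dx[x^5] = 5x^4
  d/dx[xy] = x·y' + y
  d/dx[y^4] = 4y^3·y'
  d/dx[-12] = 0

Separating the contributions that come from x directly and those that come through y:
  without y':      5x^4 + y
  multiplying y':  x + 4y^3

so (5x^4 + y) + (x + 4y^3)·y' = 0, and therefore
  dy/dx = -(5x^4 + y)/(x + 4y^3) = (-5x^4 - y)/(x + 4y^3)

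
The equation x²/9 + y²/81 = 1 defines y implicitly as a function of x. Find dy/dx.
Differentiate both sides with respect to x, treating y as y(x). By the chain rule, any term containing y contributes a factor of y' = dy/dx when we differentiate it.

Move every term to one side and write the relation as F(x, y) = 0. Term by term,
  d/dx[x^2/9] = 2x/9
  d/dx[y^2/81] = 2y·y'/81
  d/dx[-1] = 0

The pieces without y' make up ∂F/∂x and the coefficient of y' is ∂F/∂y:
  ∂F/∂x = 2x/9,
  ∂F/∂y = 2y/81.

Since d/dx[F] = ∂F/∂x + (∂F/∂y)·y' = 0, solve for y':
  (∂F/∂y)·y' = -∂F/∂x
  dy/dx = -(∂F/∂x)/(∂F/∂y) = -(2x/9)/(2y/81) = -9x/y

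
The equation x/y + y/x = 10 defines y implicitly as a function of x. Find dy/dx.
Take d/dx of both sides. Since y is implicitly a function of x, the chain rule attaches a y' = dy/dx factor whenever we differentiate through y.

Set F(x, y) = (left side) − (right side), so the curve is F = 0. Differentiating each term of F:
  d/dx[x/y] = -x·y'/y^2 + 1/y
  d/dx[y/x] = y'/x - y/x^2
  d/dx[-10] = 0

Collecting, the y'-free part is the partial derivative in x and the y' coefficient is the partial derivative in y:
  ∂F/∂x = 1/y - y/x^2
  ∂F/∂y = -x/y^2 + 1/x

so d/dx[F(x, y(x))] = ∂F/∂x + (∂F/∂y)·y' = 0. Rearranging,
  dy/dx = -(∂F/∂x)/(∂F/∂y) = -(1/y - y/x^2)/(-x/y^2 + 1/x)
        = -((x - y)(x + y)/(x^2y))/(-(x - y)(x + y)/(xy^2)) = y/x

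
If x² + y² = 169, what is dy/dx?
Differentiate the relation implicitly: treat y = y(x) and apply the chain rule, so every y-derivative picks up a y' = dy/dx factor.

With everything moved to the left-hand side, differentiate term by term:
  d/dx[x^2] = 2x
  d/dx[y^2] = 2y·y'
  d/dx[-169] = 0

Separating the contributions that come from x directly and those that come through y:
  without y':      2x
  multiplying y':  2y

so (2x) + (2y)·y' = 0, and therefore
  dy/dx = -(2x)/(2y) = -x/y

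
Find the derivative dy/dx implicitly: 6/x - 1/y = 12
Differentiate the relation implicitly: treat y = y(x) and apply the chain rule, so every y-derivative picks up a y' = dy/dx factor.

With everything moved to the left-hand side, differentiate term by term:
  d/dx[-1/y] = y'/y^2
  d/dx[6/x] = -6/x^2
  d/dx[-12] = 0

Separating the contributions that come from x directly and those that come through y:
  without y':      -6/x^2
  multiplying y':  y^(-2)

so (-6/x^2) + (y^(-2))·y' = 0, and therefore
  dy/dx = -(-6/x^2)/(y^(-2)) = 6y^2/x^2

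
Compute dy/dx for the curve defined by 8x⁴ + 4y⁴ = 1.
Differentiate both sides with respect to x, treating y as y(x). By the chain rule, any term containing y contributes a factor of y' = dy/dx when we differentiate it.

Move every term to one side and write the relation as F(x, y) = 0. Term by term,
  d/dx[8x^4] = 32x^3
  d/dx[4y^4] = 16y^3·y'
  d/dx[-1] = 0

The pieces without y' make up ∂F/∂x and the coefficient of y' is ∂F/∂y:
  ∂F/∂x = 32x^3,
  ∂F/∂y = 16y^3.

Since d/dx[F] = ∂F/∂x + (∂F/∂y)·y' = 0, solve for y':
  (∂F/∂y)·y' = -∂F/∂x
  dy/dx = -(∂F/∂x)/(∂F/∂y) = -(32x^3)/(16y^3) = -2x^3/y^3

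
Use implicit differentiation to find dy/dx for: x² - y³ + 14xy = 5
Take d/dx of both sides. Since y is implicitly a function of x, the chain rule attaches a y' = dy/dx factor whenever we differentiate through y.

Set F(x, y) = (left side) − (right side), so the curve is F = 0. Differentiating each term of F:
  d/dx[x^2] = 2x
  d/dx[14xy] = 14x·y' + 14y
  d/dx[-y^3] = -3y^2·y'
  d/dx[-5] = 0

Collecting, the y'-free part is the partial derivative in x and the y' coefficient is the partial derivative in y:
  ∂F/∂x = 2x + 14y
  ∂F/∂y = 14x - 3y^2

so d/dx[F(x, y(x))] = ∂F/∂x + (∂F/∂y)·y' = 0. Rearranging,
  dy/dx = -(∂F/∂x)/(∂F/∂y) = -(2x + 14y)/(14x - 3y^2) = 2(-x - 7y)/(14x - 3y^2)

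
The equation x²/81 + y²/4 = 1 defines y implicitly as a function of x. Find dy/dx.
Take d/dx of both sides. Since y is implicitly a function of x, the chain rule attaches a y' = dy/dx factor whenever we differentiate through y.

Set F(x, y) = (left side) − (right side), so the curve is F = 0. Differentiating each term of F:
  d/dx[x^2/81] = 2x/81
  d/dx[y^2/4] = y·y'/2
  d/dx[-1] = 0

Collecting, the y'-free part is the partial derivative in x and the y' coefficient is the partial derivative in y:
  ∂F/∂x = 2x/81
  ∂F/∂y = y/2

so d/dx[F(x, y(x))] = ∂F/∂x + (∂F/∂y)·y' = 0. Rearranging,
  dy/dx = -(∂F/∂x)/(∂F/∂y) = -(2x/81)/(y/2) = -4x/(81y)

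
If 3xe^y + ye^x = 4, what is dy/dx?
Apply d/dx to both sides, remembering that y depends on x. Each occurrence of y therefore brings in a y' = dy/dx via the chain rule.

With F(x, y) equal to the left-hand side minus the right, differentiate F term by term:
  d/dx[3x·e^(y)] = 3x·y'·e^(y) + 3e^(y)
  d/dx[y·e^(x)] = y·e^(x) + y'·e^(x)
  d/dx[-4] = 0
Adding these up, d/dx[F] = 0 becomes
  (y·e^(x) + 3e^(y)) + (3x·e^(y) + e^(x))·y' = 0,
so isolating y',
  dy/dx = -(y·e^(x) + 3e^(y))/(3x·e^(y) + e^(x)) = (-y·e^(x) - 3e^(y))/(3x·e^(y) + e^(x))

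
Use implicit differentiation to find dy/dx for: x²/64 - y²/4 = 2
Take d/dx of both sides. Since y is implicitly a function of x, the chain rule attaches a y' = dy/dx factor whenever we differentiate through y.

Set F(x, y) = (left side) − (right side), so the curve is F = 0. Differentiating each term of F:
  d/dx[x^2/64] = x/32
  d/dx[-y^2/4] = -y·y'/2
  d/dx[-2] = 0

Collecting, the y'-free part is the partial derivative in x and the y' coefficient is the partial derivative in y:
  ∂F/∂x = x/32
  ∂F/∂y = -y/2

so d/dx[F(x, y(x))] = ∂F/∂x + (∂F/∂y)·y' = 0. Rearranging,
  dy/dx = -(∂F/∂x)/(∂F/∂y) = -(x/32)/(-y/2) = x/(16y)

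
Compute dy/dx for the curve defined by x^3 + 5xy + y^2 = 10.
Differentiate both sides with respect to x, treating y as y(x). By the chain rule, any term containing y contributes a factor of y' = dy/dx when we differentiate it.

Move every term to one side and write the relation as F(x, y) = 0. Term by term,
  d/dx[x^3] = 3x^2
  d/dx[5xy] = 5x·y' + 5y
  d/dx[y^2] = 2y·y'
  d/dx[-10] = 0

The pieces without y' make up ∂F/∂x and the coefficient of y' is ∂F/∂y:
  ∂F/∂x = 3x^2 + 5y,
  ∂F/∂y = 5x + 2y.

Since d/dx[F] = ∂F/∂x + (∂F/∂y)·y' = 0, solve for y':
  (∂F/∂y)·y' = -∂F/∂x
  dy/dx = -(∂F/∂x)/(∂F/∂y) = -(3x^2 + 5y)/(5x + 2y) = (-3x^2 - 5y)/(5x + 2y)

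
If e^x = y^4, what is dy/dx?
Take d/dx of both sides. Since y is implicitly a function of x, the chain rule attaches a y' = dy/dx factor whenever we differentiate through y.

Set F(x, y) = (left side) − (right side), so the curve is F = 0. Differentiating each term of F:
  d/dx[-y^4] = -4y^3·y'
  d/dx[e^(x)] = e^(x)

Collecting, the y'-free part is the partial derivative in x and the y' coefficient is the partial derivative in y:
  ∂F/∂x = e^(x)
  ∂F/∂y = -4y^3

so d/dx[F(x, y(x))] = ∂F/∂x + (∂F/∂y)·y' = 0. Rearranging,
  dy/dx = -(∂F/∂x)/(∂F/∂y) = -(e^(x))/(-4y^3) = e^(x)/(4y^3)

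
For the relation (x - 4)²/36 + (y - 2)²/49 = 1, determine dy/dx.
Differentiate both sides with respect to x, treating y as y(x). By the chain rule, any term containing y contributes a factor of y' = dy/dx when we differentiate it.

Move every term to one side and write the relation as F(x, y) = 0. Term by term,
  d/dx[(x - 4)^2/36] = x/18 - 2/9
  d/dx[(y - 2)^2/49] = 2·y'(y - 2)/49
  d/dx[-1] = 0

The pieces without y' make up ∂F/∂x and the coefficient of y' is ∂F/∂y:
  ∂F/∂x = x/18 - 2/9,
  ∂F/∂y = 2y/49 - 4/49.

Since d/dx[F] = ∂F/∂x + (∂F/∂y)·y' = 0, solve for y':
  (∂F/∂y)·y' = -∂F/∂x
  dy/dx = -(∂F/∂x)/(∂F/∂y) = -(x/18 - 2/9)/(2y/49 - 4/49)
        = -((x - 4)/18)/(2(y - 2)/49) = 49(4 - x)/(36(y - 2))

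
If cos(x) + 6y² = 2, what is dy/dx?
Differentiate both sides with respect to x, treating y as y(x). By the chain rule, any term containing y contributes a factor of y' = dy/dx when we differentiate it.

Move every term to one side and write the relation as F(x, y) = 0. Term by term,
  d/dx[6y^2] = 12y·y'
  d/dx[cos(x)] = -sin(x)
  d/dx[-2] = 0

The pieces without y' make up ∂F/∂x and the coefficient of y' is ∂F/∂y:
  ∂F/∂x = -sin(x),
  ∂F/∂y = 12y.

Since d/dx[F] = ∂F/∂x + (∂F/∂y)·y' = 0, solve for y':
  (∂F/∂y)·y' = -∂F/∂x
  dy/dx = -(∂F/∂x)/(∂F/∂y) = -(-sin(x))/(12y) = sin(x)/(12y)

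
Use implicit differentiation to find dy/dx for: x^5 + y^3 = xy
Differentiate both sides with respect to x, treating y as y(x). By the chain rule, any term containing y contributes a factor of y' = dy/dx when we differentiate it.

Move every term to one side and write the relation as F(x, y) = 0. Term by term,
  d/dx[x^5] = 5x^4
  d/dx[-xy] = -x·y' - y
  d/dx[y^3] = 3y^2·y'

The pieces without y' make up ∂F/∂x and the coefficient of y' is ∂F/∂y:
  ∂F/∂x = 5x^4 - y,
  ∂F/∂y = -x + 3y^2.

Since d/dx[F] = ∂F/∂x + (∂F/∂y)·y' = 0, solve for y':
  (∂F/∂y)·y' = -∂F/∂x
  dy/dx = -(∂F/∂x)/(∂F/∂y) = -(5x^4 - y)/(-x + 3y^2) = (5x^4 - y)/(x - 3y^2)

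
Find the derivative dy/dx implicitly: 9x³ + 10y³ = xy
Apply d/dx to both sides, remembering that y depends on x. Each occurrence of y therefore brings in a y' = dy/dx via the chain rule.

With F(x, y) equal to the left-hand side minus the right, differentiate F term by term:
  d/dx[9x^3] = 27x^2
  d/dx[-xy] = -x·y' - y
  d/dx[10y^3] = 30y^2·y'
Adding these up, d/dx[F] = 0 becomes
  (27x^2 - y) + (-x + 30y^2)·y' = 0,
so isolating y',
  dy/dx = -(27x^2 - y)/(-x + 30y^2) = (27x^2 - y)/(x - 30y^2)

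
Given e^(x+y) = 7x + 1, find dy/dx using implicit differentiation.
Differentiate both sides with respect to x, treating y as y(x). By the chain rule, any term containing y contributes a factor of y' = dy/dx when we differentiate it.

Move every term to one side and write the relation as F(x, y) = 0. Term by term,
  d/dx[-7x] = -7
  d/dx[e^(x + y)] = (y' + 1)·e^(x + y)
  d/dx[-1] = 0

The pieces without y' make up ∂F/∂x and the coefficient of y' is ∂F/∂y:
  ∂F/∂x = e^(x + y) - 7,
  ∂F/∂y = e^(x + y).

Since d/dx[F] = ∂F/∂x + (∂F/∂y)·y' = 0, solve for y':
  (∂F/∂y)·y' = -∂F/∂x
  dy/dx = -(∂F/∂x)/(∂F/∂y) = -(e^(x + y) - 7)/(e^(x + y)) = 7e^(-x - y) - 1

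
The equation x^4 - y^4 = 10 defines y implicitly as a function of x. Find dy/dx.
Apply d/dx to both sides, remembering that y depends on x. Each occurrence of y therefore brings in a y' = dy/dx via the chain rule.

With F(x, y) equal to the left-hand side minus the right, differentiate F term by term:
  d/dx[x^4] = 4x^3
  d/dx[-y^4] = -4y^3·y'
  d/dx[-10] = 0
Adding these up, d/dx[F] = 0 becomes
  (4x^3) + (-4y^3)·y' = 0,
so isolating y',
  dy/dx = -(4x^3)/(-4y^3) = x^3/y^3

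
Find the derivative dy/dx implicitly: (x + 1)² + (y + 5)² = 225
Take d/dx of both sides. Since y is implicitly a function of x, the chain rule attaches a y' = dy/dx factor whenever we differentiate through y.

Set F(x, y) = (left side) − (right side), so the curve is F = 0. Differentiating each term of F:
  d/dx[(x + 1)^2] = 2x + 2
  d/dx[(y + 5)^2] = 2·y'(y + 5)
  d/dx[-225] = 0

Collecting, the y'-free part is the partial derivative in x and the y' coefficient is the partial derivative in y:
  ∂F/∂x = 2x + 2
  ∂F/∂y = 2y + 10

so d/dx[F(x, y(x))] = ∂F/∂x + (∂F/∂y)·y' = 0. Rearranging,
  dy/dx = -(∂F/∂x)/(∂F/∂y) = -(2x + 2)/(2y + 10) = (-x - 1)/(y + 5)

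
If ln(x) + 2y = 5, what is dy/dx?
Differentiate both sides with respect to x, treating y as y(x). By the chain rule, any term containing y contributes a factor of y' = dy/dx when we differentiate it.

Move every term to one side and write the relation as F(x, y) = 0. Term by term,
  d/dx[2y] = 2·y'
  d/dx[ln(x)] = 1/x
  d/dx[-5] = 0

The pieces without y' make up ∂F/∂x and the coefficient of y' is ∂F/∂y:
  ∂F/∂x = 1/x,
  ∂F/∂y = 2.

Since d/dx[F] = ∂F/∂x + (∂F/∂y)·y' = 0, solve for y':
  (∂F/∂y)·y' = -∂F/∂x
  dy/dx = -(∂F/∂x)/(∂F/∂y) = -(1/x)/(2) = -1/(2x)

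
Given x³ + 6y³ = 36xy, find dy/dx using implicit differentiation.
Take d/dx of both sides. Since y is implicitly a function of x, the chain rule attaches a y' = dy/dx factor whenever we differentiate through y.

Set F(x, y) = (left side) − (right side), so the curve is F = 0. Differentiating each term of F:
  d/dx[x^3] = 3x^2
  d/dx[-36xy] = -36x·y' - 36y
  d/dx[6y^3] = 18y^2·y'

Collecting, the y'-free part is the partial derivative in x and the y' coefficient is the partial derivative in y:
  ∂F/∂x = 3x^2 - 36y
  ∂F/∂y = -36x + 18y^2

so d/dx[F(x, y(x))] = ∂F/∂x + (∂F/∂y)·y' = 0. Rearranging,
  dy/dx = -(∂F/∂x)/(∂F/∂y) = -(3x^2 - 36y)/(-36x + 18y^2) = (x^2 - 12y)/(6(2x - y^2))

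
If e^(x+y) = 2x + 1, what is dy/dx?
Apply d/dx to both sides, remembering that y depends on x. Each occurrence of y therefore brings in a y' = dy/dx via the chain rule.

With F(x, y) equal to the left-hand side minus the right, differentiate F term by term:
  d/dx[-2x] = -2
  d/dx[e^(x + y)] = (y' + 1)·e^(x + y)
  d/dx[-1] = 0
Adding these up, d/dx[F] = 0 becomes
  (e^(x + y) - 2) + (e^(x + y))·y' = 0,
so isolating y',
  dy/dx = -(e^(x + y) - 2)/(e^(x + y)) = 2e^(-x - y) - 1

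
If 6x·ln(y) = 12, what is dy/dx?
Apply d/dx to both sides, remembering that y depends on x. Each occurrence of y therefore brings in a y' = dy/dx via the chain rule.

With F(x, y) equal to the left-hand side minus the right, differentiate F term by term:
  d/dx[6x·ln(y)] = 6x·y'/y + 6ln(y)
  d/dx[-12] = 0
Adding these up, d/dx[F] = 0 becomes
  (6ln(y)) + (6x/y)·y' = 0,
so isolating y',
  dy/dx = -(6ln(y))/(6x/y) = -y·ln(y)/x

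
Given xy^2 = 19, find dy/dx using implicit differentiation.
Take d/dx of both sides. Since y is implicitly a function of x, the chain rule attaches a y' = dy/dx factor whenever we differentiate through y.

Set F(x, y) = (left side) − (right side), so the curve is F = 0. Differentiating each term of F:
  d/dx[xy^2] = 2xy·y' + y^2
  d/dx[-19] = 0

Collecting, the y'-free part is the partial derivative in x and the y' coefficient is the partial derivative in y:
  ∂F/∂x = y^2
  ∂F/∂y = 2xy

so d/dx[F(x, y(x))] = ∂F/∂x + (∂F/∂y)·y' = 0. Rearranging,
  dy/dx = -(∂F/∂x)/(∂F/∂y) = -(y^2)/(2xy) = -y/(2x)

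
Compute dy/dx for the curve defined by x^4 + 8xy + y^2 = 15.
Apply d/dx to both sides, remembering that y depends on x. Each occurrence of y therefore brings in a y' = dy/dx via the chain rule.

With F(x, y) equal to the left-hand side minus the right, differentiate F term by term:
  d/dx[x^4] = 4x^3
  d/dx[8xy] = 8x·y' + 8y
  d/dx[y^2] = 2y·y'
  d/dx[-15] = 0
Adding these up, d/dx[F] = 0 becomes
  (4x^3 + 8y) + (8x + 2y)·y' = 0,
so isolating y',
  dy/dx = -(4x^3 + 8y)/(8x + 2y) = 2(-x^3 - 2y)/(4x + y)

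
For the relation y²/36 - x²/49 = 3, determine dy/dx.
Take d/dx of both sides. Since y is implicitly a function of x, the chain rule attaches a y' = dy/dx factor whenever we differentiate through y.

Set F(x, y) = (left side) − (right side), so the curve is F = 0. Differentiating each term of F:
  d/dx[-x^2/49] = -2x/49
  d/dx[y^2/36] = y·y'/18
  d/dx[-3] = 0

Collecting, the y'-free part is the partial derivative in x and the y' coefficient is the partial derivative in y:
  ∂F/∂x = -2x/49
  ∂F/∂y = y/18

so d/dx[F(x, y(x))] = ∂F/∂x + (∂F/∂y)·y' = 0. Rearranging,
  dy/dx = -(∂F/∂x)/(∂F/∂y) = -(-2x/49)/(y/18) = 36x/(49y)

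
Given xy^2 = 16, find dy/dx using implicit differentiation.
Differentiate both sides with respect to x, treating y as y(x). By the chain rule, any term containing y contributes a factor of y' = dy/dx when we differentiate it.

Move every term to one side and write the relation as F(x, y) = 0. Term by term,
  d/dx[xy^2] = 2xy·y' + y^2
  d/dx[-16] = 0

The pieces without y' make up ∂F/∂x and the coefficient of y' is ∂F/∂y:
  ∂F/∂x = y^2,
  ∂F/∂y = 2xy.

Since d/dx[F] = ∂F/∂x + (∂F/∂y)·y' = 0, solve for y':
  (∂F/∂y)·y' = -∂F/∂x
  dy/dx = -(∂F/∂x)/(∂F/∂y) = -(y^2)/(2xy) = -y/(2x)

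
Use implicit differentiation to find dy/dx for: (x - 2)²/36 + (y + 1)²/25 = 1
Apply d/dx to both sides, remembering that y depends on x. Each occurrence of y therefore brings in a y' = dy/dx via the chain rule.

With F(x, y) equal to the left-hand side minus the right, differentiate F term by term:
  d/dx[(x - 2)^2/36] = x/18 - 1/9
  d/dx[(y + 1)^2/25] = 2·y'(y + 1)/25
  d/dx[-1] = 0
Adding these up, d/dx[F] = 0 becomes
  (x/18 - 1/9) + (2y/25 + 2/25)·y' = 0,
so isolating y',
  dy/dx = -(x/18 - 1/9)/(2y/25 + 2/25)
        = -((x - 2)/18)/(2(y + 1)/25) = 25(2 - x)/(36(y + 1))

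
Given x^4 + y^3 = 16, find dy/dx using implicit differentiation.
Take d/dx of both sides. Since y is implicitly a function of x, the chain rule attaches a y' = dy/dx factor whenever we differentiate through y.

Set F(x, y) = (left side) − (right side), so the curve is F = 0. Differentiating each term of F:
  d/dx[x^4] = 4x^3
  d/dx[y^3] = 3y^2·y'
  d/dx[-16] = 0

Collecting, the y'-free part is the partial derivative in x and the y' coefficient is the partial derivative in y:
  ∂F/∂x = 4x^3
  ∂F/∂y = 3y^2

so d/dx[F(x, y(x))] = ∂F/∂x + (∂F/∂y)·y' = 0. Rearranging,
  dy/dx = -(∂F/∂x)/(∂F/∂y) = -(4x^3)/(3y^2) = -4x^3/(3y^2)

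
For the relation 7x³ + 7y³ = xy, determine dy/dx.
Apply d/dx to both sides, remembering that y depends on x. Each occurrence of y therefore brings in a y' = dy/dx via the chain rule.

With F(x, y) equal to the left-hand side minus the right, differentiate F term by term:
  d/dx[7x^3] = 21x^2
  d/dx[-xy] = -x·y' - y
  d/dx[7y^3] = 21y^2·y'
Adding these up, d/dx[F] = 0 becomes
  (21x^2 - y) + (-x + 21y^2)·y' = 0,
so isolating y',
  dy/dx = -(21x^2 - y)/(-x + 21y^2) = (21x^2 - y)/(x - 21y^2)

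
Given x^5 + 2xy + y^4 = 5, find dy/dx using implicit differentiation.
Differentiate the relation implicitly: treat y = y(x) and apply the chain rule, so every y-derivative picks up a y' = dy/dx factor.

With everything moved to the left-hand side, differentiate term by term:
  d/dx[x^5] = 5x^4
  d/dx[2xy] = 2x·y' + 2y
  d/dx[y^4] = 4y^3·y'
  d/dx[-5] = 0

Separating the contributions that come from x directly and those that come through y:
  without y':      5x^4 + 2y
  multiplying y':  2x + 4y^3

so (5x^4 + 2y) + (2x + 4y^3)·y' = 0, and therefore
  dy/dx = -(5x^4 + 2y)/(2x + 4y^3) = (-5x^4/2 - y)/(x + 2y^3)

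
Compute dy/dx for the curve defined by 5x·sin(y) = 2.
Take d/dx of both sides. Since y is implicitly a function of x, the chain rule attaches a y' = dy/dx factor whenever we differentiate through y.

Set F(x, y) = (left side) − (right side), so the curve is F = 0. Differentiating each term of F:
  d/dx[5x·sin(y)] = 5x·y'·cos(y) + 5sin(y)
  d/dx[-2] = 0

Collecting, the y'-free part is the partial derivative in x and the y' coefficient is the partial derivative in y:
  ∂F/∂x = 5sin(y)
  ∂F/∂y = 5x·cos(y)

so d/dx[F(x, y(x))] = ∂F/∂x + (∂F/∂y)·y' = 0. Rearranging,
  dy/dx = -(∂F/∂x)/(∂F/∂y) = -(5sin(y))/(5x·cos(y)) = -tan(y)/x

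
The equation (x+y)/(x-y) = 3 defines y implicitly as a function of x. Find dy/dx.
Differentiate the relation implicitly: treat y = y(x) and apply the chain rule, so every y-derivative picks up a y' = dy/dx factor.

With everything moved to the left-hand side, differentiate term by term:
  d/dx[(x + y)/(x - y)] = (y' + 1)/(x - y) + (x + y)(y' - 1)/(x - y)^2
  d/dx[-3] = 0

Separating the contributions that come from x directly and those that come through y:
  without y':      1/(x - y) - (x + y)/(x - y)^2
  multiplying y':  1/(x - y) + (x + y)/(x - y)^2

so (1/(x - y) - (x + y)/(x - y)^2) + (1/(x - y) + (x + y)/(x - y)^2)·y' = 0, and therefore
  dy/dx = -(1/(x - y) - (x + y)/(x - y)^2)/(1/(x - y) + (x + y)/(x - y)^2)
        = -(-2y/(x - y)^2)/(2x/(x - y)^2) = y/x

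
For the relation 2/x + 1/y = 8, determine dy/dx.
Differentiate the relation implicitly: treat y = y(x) and apply the chain rule, so every y-derivative picks up a y' = dy/dx factor.

With everything moved to the left-hand side, differentiate term by term:
  d/dx[1/y] = -y'/y^2
  d/dx[2/x] = -2/x^2
  d/dx[-8] = 0

Separating the contributions that come from x directly and those that come through y:
  without y':      -2/x^2
  multiplying y':  -1/y^2

so (-2/x^2) + (-1/y^2)·y' = 0, and therefore
  dy/dx = -(-2/x^2)/(-1/y^2) = -2y^2/x^2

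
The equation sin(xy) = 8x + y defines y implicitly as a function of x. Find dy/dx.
Differentiate the relation implicitly: treat y = y(x) and apply the chain rule, so every y-derivative picks up a y' = dy/dx factor.

With everything moved to the left-hand side, differentiate term by term:
  d/dx[-8x] = -8
  d/dx[-y] = -y'
  d/dx[sin(xy)] = (x·y' + y)·cos(xy)

Separating the contributions that come from x directly and those that come through y:
  without y':      y·cos(xy) - 8
  multiplying y':  x·cos(xy) - 1

so (y·cos(xy) - 8) + (x·cos(xy) - 1)·y' = 0, and therefore
  dy/dx = -(y·cos(xy) - 8)/(x·cos(xy) - 1) = (-y·cos(xy) + 8)/(x·cos(xy) - 1)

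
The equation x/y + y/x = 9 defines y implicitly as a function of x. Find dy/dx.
Differentiate both sides with respect to x, treating y as y(x). By the chain rule, any term containing y contributes a factor of y' = dy/dx when we differentiate it.

Move every term to one side and write the relation as F(x, y) = 0. Term by term,
  d/dx[x/y] = -x·y'/y^2 + 1/y
  d/dx[y/x] = y'/x - y/x^2
  d/dx[-9] = 0

The pieces without y' make up ∂F/∂x and the coefficient of y' is ∂F/∂y:
  ∂F/∂x = 1/y - y/x^2,
  ∂F/∂y = -x/y^2 + 1/x.

Since d/dx[F] = ∂F/∂x + (∂F/∂y)·y' = 0, solve for y':
  (∂F/∂y)·y' = -∂F/∂x
  dy/dx = -(∂F/∂x)/(∂F/∂y) = -(1/y - y/x^2)/(-x/y^2 + 1/x)
        = -((x - y)(x + y)/(x^2y))/(-(x - y)(x + y)/(xy^2)) = y/x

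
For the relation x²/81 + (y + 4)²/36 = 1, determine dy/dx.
Apply d/dx to both sides, remembering that y depends on x. Each occurrence of y therefore brings in a y' = dy/dx via the chain rule.

With F(x, y) equal to the left-hand side minus the right, differentiate F term by term:
  d/dx[x^2/81] = 2x/81
  d/dx[(y + 4)^2/36] = y'(y + 4)/18
  d/dx[-1] = 0
Adding these up, d/dx[F] = 0 becomes
  (2x/81) + (y/18 + 2/9)·y' = 0,
so isolating y',
  dy/dx = -(2x/81)/(y/18 + 2/9)
        = -(2x/81)/((y + 4)/18) = -4x/(9y + 36)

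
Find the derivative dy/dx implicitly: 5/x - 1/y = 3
Take d/dx of both sides. Since y is implicitly a function of x, the chain rule attaches a y' = dy/dx factor whenever we differentiate through y.

Set F(x, y) = (left side) − (right side), so the curve is F = 0. Differentiating each term of F:
  d/dx[-1/y] = y'/y^2
  d/dx[5/x] = -5/x^2
  d/dx[-3] = 0

Collecting, the y'-free part is the partial derivative in x and the y' coefficient is the partial derivative in y:
  ∂F/∂x = -5/x^2
  ∂F/∂y = y^(-2)

so d/dx[F(x, y(x))] = ∂F/∂x + (∂F/∂y)·y' = 0. Rearranging,
  dy/dx = -(∂F/∂x)/(∂F/∂y) = -(-5/x^2)/(y^(-2)) = 5y^2/x^2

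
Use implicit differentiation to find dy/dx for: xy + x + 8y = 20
Differentiate the relation implicitly: treat y = y(x) and apply the chain rule, so every y-derivative picks up a y' = dy/dx factor.

With everything moved to the left-hand side, differentiate term by term:
  d/dx[xy] = x·y' + y
  d/dx[x] = 1
  d/dx[8y] = 8·y'
  d/dx[-20] = 0

Separating the contributions that come from x directly and those that come through y:
  without y':      y + 1
  multiplying y':  x + 8

so (y + 1) + (x + 8)·y' = 0, and therefore
  dy/dx = -(y + 1)/(x + 8) = (-y - 1)/(x + 8)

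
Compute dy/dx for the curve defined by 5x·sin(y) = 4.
Apply d/dx to both sides, remembering that y depends on x. Each occurrence of y therefore brings in a y' = dy/dx via the chain rule.

With F(x, y) equal to the left-hand side minus the right, differentiate F term by term:
  d/dx[5x·sin(y)] = 5x·y'·cos(y) + 5sin(y)
  d/dx[-4] = 0
Adding these up, d/dx[F] = 0 becomes
  (5sin(y)) + (5x·cos(y))·y' = 0,
so isolating y',
  dy/dx = -(5sin(y))/(5x·cos(y)) = -tan(y)/x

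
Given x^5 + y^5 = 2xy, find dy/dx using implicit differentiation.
Differentiate both sides with respect to x, treating y as y(x). By the chain rule, any term containing y contributes a factor of y' = dy/dx when we differentiate it.

Move every term to one side and write the relation as F(x, y) = 0. Term by term,
  d/dx[x^5] = 5x^4
  d/dx[-2xy] = -2x·y' - 2y
  d/dx[y^5] = 5y^4·y'

The pieces without y' make up ∂F/∂x and the coefficient of y' is ∂F/∂y:
  ∂F/∂x = 5x^4 - 2y,
  ∂F/∂y = -2x + 5y^4.

Since d/dx[F] = ∂F/∂x + (∂F/∂y)·y' = 0, solve for y':
  (∂F/∂y)·y' = -∂F/∂x
  dy/dx = -(∂F/∂x)/(∂F/∂y) = -(5x^4 - 2y)/(-2x + 5y^4) = (5x^4 - 2y)/(2x - 5y^4)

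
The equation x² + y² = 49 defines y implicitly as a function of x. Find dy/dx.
Differentiate the relation implicitly: treat y = y(x) and apply the chain rule, so every y-derivative picks up a y' = dy/dx factor.

With everything moved to the left-hand side, differentiate term by term:
  d/dx[x^2] = 2x
  d/dx[y^2] = 2y·y'
  d/dx[-49] = 0

Separating the contributions that come from x directly and those that come through y:
  without y':      2x
  multiplying y':  2y

so (2x) + (2y)·y' = 0, and therefore
  dy/dx = -(2x)/(2y) = -x/y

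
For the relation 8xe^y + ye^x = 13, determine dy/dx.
Apply d/dx to both sides, remembering that y depends on x. Each occurrence of y therefore brings in a y' = dy/dx via the chain rule.

With F(x, y) equal to the left-hand side minus the right, differentiate F term by term:
  d/dx[8x·e^(y)] = 8x·y'·e^(y) + 8e^(y)
  d/dx[y·e^(x)] = y·e^(x) + y'·e^(x)
  d/dx[-13] = 0
Adding these up, d/dx[F] = 0 becomes
  (y·e^(x) + 8e^(y)) + (8x·e^(y) + e^(x))·y' = 0,
so isolating y',
  dy/dx = -(y·e^(x) + 8e^(y))/(8x·e^(y) + e^(x)) = (-y·e^(x) - 8e^(y))/(8x·e^(y) + e^(x))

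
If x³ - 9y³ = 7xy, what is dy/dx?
Differentiate both sides with respect to x, treating y as y(x). By the chain rule, any term containing y contributes a factor of y' = dy/dx when we differentiate it.

Move every term to one side and write the relation as F(x, y) = 0. Term by term,
  d/dx[x^3] = 3x^2
  d/dx[-7xy] = -7x·y' - 7y
  d/dx[-9y^3] = -27y^2·y'

The pieces without y' make up ∂F/∂x and the coefficient of y' is ∂F/∂y:
  ∂F/∂x = 3x^2 - 7y,
  ∂F/∂y = -7x - 27y^2.

Since d/dx[F] = ∂F/∂x + (∂F/∂y)·y' = 0, solve for y':
  (∂F/∂y)·y' = -∂F/∂x
  dy/dx = -(∂F/∂x)/(∂F/∂y) = -(3x^2 - 7y)/(-7x - 27y^2) = (3x^2 - 7y)/(7x + 27y^2)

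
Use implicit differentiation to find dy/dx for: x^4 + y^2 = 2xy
Apply d/dx to both sides, remembering that y depends on x. Each occurrence of y therefore brings in a y' = dy/dx via the chain rule.

With F(x, y) equal to the left-hand side minus the right, differentiate F term by term:
  d/dx[x^4] = 4x^3
  d/dx[-2xy] = -2x·y' - 2y
  d/dx[y^2] = 2y·y'
Adding these up, d/dx[F] = 0 becomes
  (4x^3 - 2y) + (-2x + 2y)·y' = 0,
so isolating y',
  dy/dx = -(4x^3 - 2y)/(-2x + 2y) = (2x^3 - y)/(x - y)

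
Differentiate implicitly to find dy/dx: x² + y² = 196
Differentiate the relation implicitly: treat y = y(x) and apply the chain rule, so every y-derivative picks up a y' = dy/dx factor.

With everything moved to the left-hand side, differentiate term by term:
  d/dx[x^2] = 2x
  d/dx[y^2] = 2y·y'
  d/dx[-196] = 0

Separating the contributions that come from x directly and those that come through y:
  without y':      2x
  multiplying y':  2y

so (2x) + (2y)·y' = 0, and therefore
  dy/dx = -(2x)/(2y) = -x/y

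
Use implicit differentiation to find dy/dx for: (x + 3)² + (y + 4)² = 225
Take d/dx of both sides. Since y is implicitly a function of x, the chain rule attaches a y' = dy/dx factor whenever we differentiate through y.

Set F(x, y) = (left side) − (right side), so the curve is F = 0. Differentiating each term of F:
  d/dx[(x + 3)^2] = 2x + 6
  d/dx[(y + 4)^2] = 2·y'(y + 4)
  d/dx[-225] = 0

Collecting, the y'-free part is the partial derivative in x and the y' coefficient is the partial derivative in y:
  ∂F/∂x = 2x + 6
  ∂F/∂y = 2y + 8

so d/dx[F(x, y(x))] = ∂F/∂x + (∂F/∂y)·y' = 0. Rearranging,
  dy/dx = -(∂F/∂x)/(∂F/∂y) = -(2x + 6)/(2y + 8) = (-x - 3)/(y + 4)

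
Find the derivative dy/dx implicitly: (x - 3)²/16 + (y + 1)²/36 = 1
Apply d/dx to both sides, remembering that y depends on x. Each occurrence of y therefore brings in a y' = dy/dx via the chain rule.

With F(x, y) equal to the left-hand side minus the right, differentiate F term by term:
  d/dx[(x - 3)^2/16] = x/8 - 3/8
  d/dx[(y + 1)^2/36] = y'(y + 1)/18
  d/dx[-1] = 0
Adding these up, d/dx[F] = 0 becomes
  (x/8 - 3/8) + (y/18 + 1/18)·y' = 0,
so isolating y',
  dy/dx = -(x/8 - 3/8)/(y/18 + 1/18)
        = -((x - 3)/8)/((y + 1)/18) = 9(3 - x)/(4(y + 1))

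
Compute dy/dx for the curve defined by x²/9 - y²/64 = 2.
Differentiate the relation implicitly: treat y = y(x) and apply the chain rule, so every y-derivative picks up a y' = dy/dx factor.

With everything moved to the left-hand side, differentiate term by term:
  d/dx[x^2/9] = 2x/9
  d/dx[-y^2/64] = -y·y'/32
  d/dx[-2] = 0

Separating the contributions that come from x directly and those that come through y:
  without y':      2x/9
  multiplying y':  -y/32

so (2x/9) + (-y/32)·y' = 0, and therefore
  dy/dx = -(2x/9)/(-y/32) = 64x/(9y)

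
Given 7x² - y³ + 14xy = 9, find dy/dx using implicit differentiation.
Take d/dx of both sides. Since y is implicitly a function of x, the chain rule attaches a y' = dy/dx factor whenever we differentiate through y.

Set F(x, y) = (left side) − (right side), so the curve is F = 0. Differentiating each term of F:
  d/dx[7x^2] = 14x
  d/dx[14xy] = 14x·y' + 14y
  d/dx[-y^3] = -3y^2·y'
  d/dx[-9] = 0

Collecting, the y'-free part is the partial derivative in x and the y' coefficient is the partial derivative in y:
  ∂F/∂x = 14x + 14y
  ∂F/∂y = 14x - 3y^2

so d/dx[F(x, y(x))] = ∂F/∂x + (∂F/∂y)·y' = 0. Rearranging,
  dy/dx = -(∂F/∂x)/(∂F/∂y) = -(14x + 14y)/(14x - 3y^2) = 14(-x - y)/(14x - 3y^2)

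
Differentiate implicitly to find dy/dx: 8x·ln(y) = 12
Differentiate both sides with respect to x, treating y as y(x). By the chain rule, any term containing y contributes a factor of y' = dy/dx when we differentiate it.

Move every term to one side and write the relation as F(x, y) = 0. Term by term,
  d/dx[8x·ln(y)] = 8x·y'/y + 8ln(y)
  d/dx[-12] = 0

The pieces without y' make up ∂F/∂x and the coefficient of y' is ∂F/∂y:
  ∂F/∂x = 8ln(y),
  ∂F/∂y = 8x/y.

Since d/dx[F] = ∂F/∂x + (∂F/∂y)·y' = 0, solve for y':
  (∂F/∂y)·y' = -∂F/∂x
  dy/dx = -(∂F/∂x)/(∂F/∂y) = -(8ln(y))/(8x/y) = -y·ln(y)/x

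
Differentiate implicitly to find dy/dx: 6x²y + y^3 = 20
Differentiate the relation implicitly: treat y = y(x) and apply the chain rule, so every y-derivative picks up a y' = dy/dx factor.

With everything moved to the left-hand side, differentiate term by term:
  d/dx[6x^2y] = 6x^2·y' + 12xy
  d/dx[y^3] = 3y^2·y'
  d/dx[-20] = 0

Separating the contributions that come from x directly and those that come through y:
  without y':      12xy
  multiplying y':  6x^2 + 3y^2

so (12xy) + (6x^2 + 3y^2)·y' = 0, and therefore
  dy/dx = -(12xy)/(6x^2 + 3y^2) = -4xy/(2x^2 + y^2)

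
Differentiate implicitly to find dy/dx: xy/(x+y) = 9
Differentiate the relation implicitly: treat y = y(x) and apply the chain rule, so every y-derivative picks up a y' = dy/dx factor.

With everything moved to the left-hand side, differentiate term by term:
  d/dx[xy/(x + y)] = xy(-y' - 1)/(x + y)^2 + x·y'/(x + y) + y/(x + y)
  d/dx[-9] = 0

Separating the contributions that come from x directly and those that come through y:
  without y':      -xy/(x + y)^2 + y/(x + y)
  multiplying y':  -xy/(x + y)^2 + x/(x + y)

so (-xy/(x + y)^2 + y/(x + y)) + (-xy/(x + y)^2 + x/(x + y))·y' = 0, and therefore
  dy/dx = -(-xy/(x + y)^2 + y/(x + y))/(-xy/(x + y)^2 + x/(x + y))
        = -(y^2/(x + y)^2)/(x^2/(x + y)^2) = -y^2/x^2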